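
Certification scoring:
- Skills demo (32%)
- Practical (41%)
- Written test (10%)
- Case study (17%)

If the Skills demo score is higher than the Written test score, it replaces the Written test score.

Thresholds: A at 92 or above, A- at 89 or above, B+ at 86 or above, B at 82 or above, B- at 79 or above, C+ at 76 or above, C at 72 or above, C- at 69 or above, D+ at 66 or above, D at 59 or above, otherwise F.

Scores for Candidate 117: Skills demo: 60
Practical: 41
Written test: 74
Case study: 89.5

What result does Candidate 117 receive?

F

Skills demo (60) ≤ Written test (74), so Written test stays at 74.
Weighted total:
  Skills demo 60 × 0.32 = 19.2
  Practical 41 × 0.41 = 16.81
  Written test 74 × 0.1 = 7.4
  Case study 89.5 × 0.17 = 15.215
Sum = 58.625
58.625 < 59 → F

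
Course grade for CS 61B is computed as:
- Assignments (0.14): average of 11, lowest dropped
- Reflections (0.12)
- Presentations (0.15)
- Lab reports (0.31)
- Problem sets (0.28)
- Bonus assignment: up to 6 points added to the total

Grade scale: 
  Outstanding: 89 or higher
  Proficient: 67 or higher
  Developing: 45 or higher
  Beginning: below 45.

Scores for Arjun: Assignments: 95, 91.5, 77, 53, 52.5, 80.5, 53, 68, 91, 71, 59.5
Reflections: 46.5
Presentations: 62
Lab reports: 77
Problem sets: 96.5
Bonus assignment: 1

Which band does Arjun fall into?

Proficient

Assignments: drop 52.5 → average of remaining 10 = 739.5/10 = 73.95
Weighted total:
  Assignments 73.95 × 0.14 = 10.353
  Reflections 46.5 × 0.12 = 5.58
  Presentations 62 × 0.15 = 9.3
  Lab reports 77 × 0.31 = 23.87
  Problem sets 96.5 × 0.28 = 27.02
Sum = 76.123
Bonus assignment: 76.123 + 1 = 77.123
77.123 is ≥ 67 and < 89 → Proficient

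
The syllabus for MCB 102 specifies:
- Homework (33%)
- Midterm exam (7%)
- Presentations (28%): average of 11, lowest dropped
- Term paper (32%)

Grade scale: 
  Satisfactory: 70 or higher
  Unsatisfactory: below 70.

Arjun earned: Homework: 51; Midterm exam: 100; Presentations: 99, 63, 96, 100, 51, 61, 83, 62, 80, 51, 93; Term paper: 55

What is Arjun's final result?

Presentations: drop 51 → average of remaining 10 = 788/10 = 78.8
Weighted total:
  Homework 51 × 0.33 = 16.83
  Midterm exam 100 × 0.07 = 7
  Presentations 78.8 × 0.28 = 22.064
  Term paper 55 × 0.32 = 17.6
Sum = 63.494
63.494 < 70 → Unsatisfactory

Unsatisfactory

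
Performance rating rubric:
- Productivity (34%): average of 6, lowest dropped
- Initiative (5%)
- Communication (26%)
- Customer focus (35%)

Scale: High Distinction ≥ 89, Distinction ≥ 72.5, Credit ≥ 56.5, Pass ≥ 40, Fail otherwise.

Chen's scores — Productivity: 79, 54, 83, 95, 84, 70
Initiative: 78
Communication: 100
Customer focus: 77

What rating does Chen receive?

Productivity: drop 54 → average of remaining 5 = 411/5 = 82.2
Weighted total:
  Productivity 82.2 × 0.34 = 27.948
  Initiative 78 × 0.05 = 3.9
  Communication 100 × 0.26 = 26
  Customer focus 77 × 0.35 = 26.95
Sum = 84.798
84.798 is ≥ 72.5 and < 89 → Distinction

Distinction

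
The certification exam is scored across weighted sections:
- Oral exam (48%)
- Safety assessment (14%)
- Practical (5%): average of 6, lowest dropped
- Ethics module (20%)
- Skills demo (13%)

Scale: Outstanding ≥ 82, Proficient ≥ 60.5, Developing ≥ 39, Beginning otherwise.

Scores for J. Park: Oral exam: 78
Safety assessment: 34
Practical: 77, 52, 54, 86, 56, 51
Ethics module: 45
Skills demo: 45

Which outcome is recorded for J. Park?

Practical: drop 51 → average of remaining 5 = 325/5 = 65
Weighted total:
  Oral exam 78 × 0.48 = 37.44
  Safety assessment 34 × 0.14 = 4.76
  Practical 65 × 0.05 = 3.25
  Ethics module 45 × 0.2 = 9
  Skills demo 45 × 0.13 = 5.85
Sum = 60.3
60.3 is ≥ 39 and < 60.5 → Developing

Developing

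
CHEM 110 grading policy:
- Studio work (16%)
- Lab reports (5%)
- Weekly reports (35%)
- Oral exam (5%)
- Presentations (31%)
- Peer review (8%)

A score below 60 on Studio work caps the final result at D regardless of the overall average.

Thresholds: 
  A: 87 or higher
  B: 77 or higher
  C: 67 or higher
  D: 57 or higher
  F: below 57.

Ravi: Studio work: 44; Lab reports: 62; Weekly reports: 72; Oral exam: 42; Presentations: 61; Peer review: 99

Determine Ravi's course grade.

Studio work score 44 < 60: minimum not met.
Weighted total:
  Studio work 44 × 0.16 = 7.04
  Lab reports 62 × 0.05 = 3.1
  Weekly reports 72 × 0.35 = 25.2
  Oral exam 42 × 0.05 = 2.1
  Presentations 61 × 0.31 = 18.91
  Peer review 99 × 0.08 = 7.92
Sum = 64.27
64.27 would be D; cap at D applies → D.

D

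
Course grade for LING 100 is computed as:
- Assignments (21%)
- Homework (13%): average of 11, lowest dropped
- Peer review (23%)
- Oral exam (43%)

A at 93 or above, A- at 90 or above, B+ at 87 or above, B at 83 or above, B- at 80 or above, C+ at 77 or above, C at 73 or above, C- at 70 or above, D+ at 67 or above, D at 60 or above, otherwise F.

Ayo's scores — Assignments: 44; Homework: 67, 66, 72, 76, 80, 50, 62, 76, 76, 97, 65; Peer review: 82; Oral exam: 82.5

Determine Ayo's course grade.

C

Homework: drop 50 → average of remaining 10 = 737/10 = 73.7
Weighted total:
  Assignments 44 × 0.21 = 9.24
  Homework 73.7 × 0.13 = 9.581
  Peer review 82 × 0.23 = 18.86
  Oral exam 82.5 × 0.43 = 35.475
Sum = 73.156
73.156 is ≥ 73 and < 77 → C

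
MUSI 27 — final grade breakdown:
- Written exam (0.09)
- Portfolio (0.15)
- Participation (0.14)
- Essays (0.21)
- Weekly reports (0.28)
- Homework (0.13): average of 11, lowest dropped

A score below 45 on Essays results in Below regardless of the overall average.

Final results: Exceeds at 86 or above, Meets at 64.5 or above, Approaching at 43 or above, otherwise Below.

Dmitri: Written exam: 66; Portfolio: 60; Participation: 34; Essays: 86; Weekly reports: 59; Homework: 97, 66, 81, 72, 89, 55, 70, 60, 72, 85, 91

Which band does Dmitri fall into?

Approaching

Homework: drop 55 → average of remaining 10 = 783/10 = 78.3
Essays score 86 ≥ 45: minimum met.
Weighted total:
  Written exam 66 × 0.09 = 5.94
  Portfolio 60 × 0.15 = 9
  Participation 34 × 0.14 = 4.76
  Essays 86 × 0.21 = 18.06
  Weekly reports 59 × 0.28 = 16.52
  Homework 78.3 × 0.13 = 10.179
Sum = 64.459
64.459 is ≥ 43 and < 64.5 → Approaching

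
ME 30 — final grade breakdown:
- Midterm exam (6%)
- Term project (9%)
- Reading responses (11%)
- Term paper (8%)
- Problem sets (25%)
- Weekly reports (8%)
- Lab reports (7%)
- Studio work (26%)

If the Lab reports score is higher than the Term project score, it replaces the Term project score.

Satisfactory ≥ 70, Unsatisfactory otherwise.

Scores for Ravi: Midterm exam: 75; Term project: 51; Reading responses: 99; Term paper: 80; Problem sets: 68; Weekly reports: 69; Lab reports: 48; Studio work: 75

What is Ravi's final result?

Lab reports (48) ≤ Term project (51), so Term project stays at 51.
Weighted total:
  Midterm exam 75 × 0.06 = 4.5
  Term project 51 × 0.09 = 4.59
  Reading responses 99 × 0.11 = 10.89
  Term paper 80 × 0.08 = 6.4
  Problem sets 68 × 0.25 = 17
  Weekly reports 69 × 0.08 = 5.52
  Lab reports 48 × 0.07 = 3.36
  Studio work 75 × 0.26 = 19.5
Sum = 71.76
71.76 ≥ 70 → Satisfactory

Satisfactory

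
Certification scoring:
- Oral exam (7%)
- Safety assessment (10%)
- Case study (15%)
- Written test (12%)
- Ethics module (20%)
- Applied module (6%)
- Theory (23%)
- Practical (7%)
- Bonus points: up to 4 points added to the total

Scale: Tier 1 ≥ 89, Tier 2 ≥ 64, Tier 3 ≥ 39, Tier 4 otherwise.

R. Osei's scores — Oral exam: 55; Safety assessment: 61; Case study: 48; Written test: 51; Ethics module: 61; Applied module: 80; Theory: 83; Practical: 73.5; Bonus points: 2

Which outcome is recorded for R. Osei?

Weighted total:
  Oral exam 55 × 0.07 = 3.85
  Safety assessment 61 × 0.1 = 6.1
  Case study 48 × 0.15 = 7.2
  Written test 51 × 0.12 = 6.12
  Ethics module 61 × 0.2 = 12.2
  Applied module 80 × 0.06 = 4.8
  Theory 83 × 0.23 = 19.09
  Practical 73.5 × 0.07 = 5.145
Sum = 64.505
Bonus points: 64.505 + 2 = 66.505
66.505 is ≥ 64 and < 89 → Tier 2

Tier 2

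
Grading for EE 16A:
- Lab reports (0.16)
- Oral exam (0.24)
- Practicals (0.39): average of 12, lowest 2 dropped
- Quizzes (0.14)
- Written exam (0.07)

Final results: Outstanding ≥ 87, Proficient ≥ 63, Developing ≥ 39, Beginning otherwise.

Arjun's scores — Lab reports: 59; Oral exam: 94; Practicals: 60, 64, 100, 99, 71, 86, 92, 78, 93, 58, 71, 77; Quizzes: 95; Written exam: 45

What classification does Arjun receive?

Proficient

Practicals: drop 58, 60 → average of remaining 10 = 831/10 = 83.1
Weighted total:
  Lab reports 59 × 0.16 = 9.44
  Oral exam 94 × 0.24 = 22.56
  Practicals 83.1 × 0.39 = 32.409
  Quizzes 95 × 0.14 = 13.3
  Written exam 45 × 0.07 = 3.15
Sum = 80.859
80.859 is ≥ 63 and < 87 → Proficient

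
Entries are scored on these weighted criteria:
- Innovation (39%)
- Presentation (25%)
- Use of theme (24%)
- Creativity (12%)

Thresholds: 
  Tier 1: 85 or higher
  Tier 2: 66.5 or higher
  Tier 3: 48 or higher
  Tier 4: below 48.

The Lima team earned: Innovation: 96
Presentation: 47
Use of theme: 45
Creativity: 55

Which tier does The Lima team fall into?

Tier 2

Weighted total:
  Innovation 96 × 0.39 = 37.44
  Presentation 47 × 0.25 = 11.75
  Use of theme 45 × 0.24 = 10.8
  Creativity 55 × 0.12 = 6.6
Sum = 66.59
66.59 is ≥ 66.5 and < 85 → Tier 2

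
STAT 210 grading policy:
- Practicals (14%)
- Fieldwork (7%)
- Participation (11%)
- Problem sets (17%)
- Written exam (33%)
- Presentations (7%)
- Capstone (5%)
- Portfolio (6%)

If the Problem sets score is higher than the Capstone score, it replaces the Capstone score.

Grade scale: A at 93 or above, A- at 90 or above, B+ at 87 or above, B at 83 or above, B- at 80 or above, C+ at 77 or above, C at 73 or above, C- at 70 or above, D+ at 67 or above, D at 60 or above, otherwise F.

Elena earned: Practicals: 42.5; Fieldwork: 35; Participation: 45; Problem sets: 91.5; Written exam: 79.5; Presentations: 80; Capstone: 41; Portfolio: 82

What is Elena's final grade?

C-

Problem sets (91.5) > Capstone (41), so Capstone counts as 91.5.
Weighted total:
  Practicals 42.5 × 0.14 = 5.95
  Fieldwork 35 × 0.07 = 2.45
  Participation 45 × 0.11 = 4.95
  Problem sets 91.5 × 0.17 = 15.555
  Written exam 79.5 × 0.33 = 26.235
  Presentations 80 × 0.07 = 5.6
  Capstone 91.5 × 0.05 = 4.575
  Portfolio 82 × 0.06 = 4.92
Sum = 70.235
70.235 is ≥ 70 and < 73 → C-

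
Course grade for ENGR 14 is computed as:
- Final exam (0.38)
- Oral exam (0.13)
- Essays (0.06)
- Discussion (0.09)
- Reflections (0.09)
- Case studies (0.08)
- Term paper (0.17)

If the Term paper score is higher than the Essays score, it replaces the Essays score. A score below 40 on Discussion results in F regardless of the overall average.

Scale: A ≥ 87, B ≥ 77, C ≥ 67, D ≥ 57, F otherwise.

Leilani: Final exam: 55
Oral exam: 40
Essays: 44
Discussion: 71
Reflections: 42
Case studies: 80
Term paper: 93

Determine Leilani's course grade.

D

Term paper (93) > Essays (44), so Essays counts as 93.
Discussion score 71 ≥ 40: minimum met.
Weighted total:
  Final exam 55 × 0.38 = 20.9
  Oral exam 40 × 0.13 = 5.2
  Essays 93 × 0.06 = 5.58
  Discussion 71 × 0.09 = 6.39
  Reflections 42 × 0.09 = 3.78
  Case studies 80 × 0.08 = 6.4
  Term paper 93 × 0.17 = 15.81
Sum = 64.06
64.06 is ≥ 57 and < 67 → D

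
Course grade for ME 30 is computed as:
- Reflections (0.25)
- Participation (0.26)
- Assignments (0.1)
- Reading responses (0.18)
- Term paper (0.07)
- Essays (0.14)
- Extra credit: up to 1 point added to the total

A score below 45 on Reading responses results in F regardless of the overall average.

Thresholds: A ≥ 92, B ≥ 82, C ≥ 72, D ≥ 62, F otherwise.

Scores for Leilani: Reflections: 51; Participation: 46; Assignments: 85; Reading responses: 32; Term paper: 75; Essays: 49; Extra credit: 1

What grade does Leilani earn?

Reading responses score 32 < 45: minimum not met.
Weighted total:
  Reflections 51 × 0.25 = 12.75
  Participation 46 × 0.26 = 11.96
  Assignments 85 × 0.1 = 8.5
  Reading responses 32 × 0.18 = 5.76
  Term paper 75 × 0.07 = 5.25
  Essays 49 × 0.14 = 6.86
Sum = 51.08
Extra credit: 51.08 + 1 = 52.08
Because the Reading responses minimum was not met, the result is F.

F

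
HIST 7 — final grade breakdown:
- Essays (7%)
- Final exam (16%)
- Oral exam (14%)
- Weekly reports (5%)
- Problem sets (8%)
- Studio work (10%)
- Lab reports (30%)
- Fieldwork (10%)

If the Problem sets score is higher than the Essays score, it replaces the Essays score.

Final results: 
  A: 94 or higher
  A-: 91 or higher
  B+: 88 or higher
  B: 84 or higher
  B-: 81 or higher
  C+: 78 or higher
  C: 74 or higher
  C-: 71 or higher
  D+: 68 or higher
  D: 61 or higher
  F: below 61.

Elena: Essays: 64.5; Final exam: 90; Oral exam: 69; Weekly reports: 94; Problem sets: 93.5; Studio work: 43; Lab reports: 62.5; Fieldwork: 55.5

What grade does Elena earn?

C-

Problem sets (93.5) > Essays (64.5), so Essays counts as 93.5.
Weighted total:
  Essays 93.5 × 0.07 = 6.545
  Final exam 90 × 0.16 = 14.4
  Oral exam 69 × 0.14 = 9.66
  Weekly reports 94 × 0.05 = 4.7
  Problem sets 93.5 × 0.08 = 7.48
  Studio work 43 × 0.1 = 4.3
  Lab reports 62.5 × 0.3 = 18.75
  Fieldwork 55.5 × 0.1 = 5.55
Sum = 71.385
71.385 is ≥ 71 and < 74 → C-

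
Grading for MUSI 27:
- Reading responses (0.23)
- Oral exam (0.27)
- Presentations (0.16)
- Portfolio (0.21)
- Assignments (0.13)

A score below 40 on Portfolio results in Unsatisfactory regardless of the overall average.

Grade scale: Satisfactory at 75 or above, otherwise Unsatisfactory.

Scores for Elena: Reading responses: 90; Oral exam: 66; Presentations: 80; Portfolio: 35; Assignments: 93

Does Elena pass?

Unsatisfactory

Portfolio score 35 < 40: minimum not met.
Weighted total:
  Reading responses 90 × 0.23 = 20.7
  Oral exam 66 × 0.27 = 17.82
  Presentations 80 × 0.16 = 12.8
  Portfolio 35 × 0.21 = 7.35
  Assignments 93 × 0.13 = 12.09
Sum = 70.76
Because the Portfolio minimum was not met, the result is Unsatisfactory.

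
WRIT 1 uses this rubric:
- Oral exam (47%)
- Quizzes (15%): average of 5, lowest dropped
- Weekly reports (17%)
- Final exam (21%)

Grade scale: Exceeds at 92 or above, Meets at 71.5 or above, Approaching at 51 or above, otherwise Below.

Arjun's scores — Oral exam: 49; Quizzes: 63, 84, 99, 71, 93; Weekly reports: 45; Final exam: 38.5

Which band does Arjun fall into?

Quizzes: drop 63 → average of remaining 4 = 347/4 = 86.75
Weighted total:
  Oral exam 49 × 0.47 = 23.03
  Quizzes 86.75 × 0.15 = 13.0125
  Weekly reports 45 × 0.17 = 7.65
  Final exam 38.5 × 0.21 = 8.085
Sum = 51.7775
51.7775 is ≥ 51 and < 71.5 → Approaching

Approaching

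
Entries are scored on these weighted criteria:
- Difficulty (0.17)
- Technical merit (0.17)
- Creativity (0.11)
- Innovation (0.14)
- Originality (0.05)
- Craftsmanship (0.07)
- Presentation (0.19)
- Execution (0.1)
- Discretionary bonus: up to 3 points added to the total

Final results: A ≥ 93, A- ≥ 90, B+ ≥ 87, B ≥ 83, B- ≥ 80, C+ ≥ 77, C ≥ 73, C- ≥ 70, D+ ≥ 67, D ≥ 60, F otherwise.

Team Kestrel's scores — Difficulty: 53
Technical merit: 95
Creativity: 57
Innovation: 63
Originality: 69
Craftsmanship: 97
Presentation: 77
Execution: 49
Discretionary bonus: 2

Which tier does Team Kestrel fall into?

C-

Weighted total:
  Difficulty 53 × 0.17 = 9.01
  Technical merit 95 × 0.17 = 16.15
  Creativity 57 × 0.11 = 6.27
  Innovation 63 × 0.14 = 8.82
  Originality 69 × 0.05 = 3.45
  Craftsmanship 97 × 0.07 = 6.79
  Presentation 77 × 0.19 = 14.63
  Execution 49 × 0.1 = 4.9
Sum = 70.02
Discretionary bonus: 70.02 + 2 = 72.02
72.02 is ≥ 70 and < 73 → C-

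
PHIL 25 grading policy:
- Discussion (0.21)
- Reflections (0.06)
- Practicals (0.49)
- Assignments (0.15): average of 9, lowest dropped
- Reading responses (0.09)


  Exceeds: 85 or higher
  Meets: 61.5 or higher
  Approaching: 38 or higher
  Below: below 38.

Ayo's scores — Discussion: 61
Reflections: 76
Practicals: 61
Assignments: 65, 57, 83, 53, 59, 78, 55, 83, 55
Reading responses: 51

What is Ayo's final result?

Assignments: drop 53 → average of remaining 8 = 535/8 = 66.875
Weighted total:
  Discussion 61 × 0.21 = 12.81
  Reflections 76 × 0.06 = 4.56
  Practicals 61 × 0.49 = 29.89
  Assignments 66.875 × 0.15 = 10.03125
  Reading responses 51 × 0.09 = 4.59
Sum = 61.88125
61.88125 is ≥ 61.5 and < 85 → Meets

Meets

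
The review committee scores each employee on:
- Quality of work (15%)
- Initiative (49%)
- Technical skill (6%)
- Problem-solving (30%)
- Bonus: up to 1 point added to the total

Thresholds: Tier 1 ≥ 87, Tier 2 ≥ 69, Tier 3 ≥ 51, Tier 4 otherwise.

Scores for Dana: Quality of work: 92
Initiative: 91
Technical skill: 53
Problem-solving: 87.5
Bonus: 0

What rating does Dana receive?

Tier 1

Weighted total:
  Quality of work 92 × 0.15 = 13.8
  Initiative 91 × 0.49 = 44.59
  Technical skill 53 × 0.06 = 3.18
  Problem-solving 87.5 × 0.3 = 26.25
Sum = 87.82
Bonus: 87.82 + 0 = 87.82
87.82 ≥ 87 → Tier 1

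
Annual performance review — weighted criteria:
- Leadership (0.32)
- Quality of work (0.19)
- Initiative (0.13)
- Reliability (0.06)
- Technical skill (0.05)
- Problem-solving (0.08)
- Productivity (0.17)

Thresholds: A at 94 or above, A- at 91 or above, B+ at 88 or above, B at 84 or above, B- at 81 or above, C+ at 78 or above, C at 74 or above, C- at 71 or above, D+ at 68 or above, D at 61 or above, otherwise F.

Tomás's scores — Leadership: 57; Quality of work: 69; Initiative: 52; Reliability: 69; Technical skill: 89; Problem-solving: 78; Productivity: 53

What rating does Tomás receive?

D

Weighted total:
  Leadership 57 × 0.32 = 18.24
  Quality of work 69 × 0.19 = 13.11
  Initiative 52 × 0.13 = 6.76
  Reliability 69 × 0.06 = 4.14
  Technical skill 89 × 0.05 = 4.45
  Problem-solving 78 × 0.08 = 6.24
  Productivity 53 × 0.17 = 9.01
Sum = 61.95
61.95 is ≥ 61 and < 68 → D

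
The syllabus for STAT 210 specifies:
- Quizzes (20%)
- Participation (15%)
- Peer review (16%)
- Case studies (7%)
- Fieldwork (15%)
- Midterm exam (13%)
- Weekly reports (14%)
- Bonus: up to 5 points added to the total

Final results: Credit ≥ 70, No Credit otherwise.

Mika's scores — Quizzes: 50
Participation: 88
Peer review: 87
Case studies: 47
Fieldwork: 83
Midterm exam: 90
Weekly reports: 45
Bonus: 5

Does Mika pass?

Credit

Weighted total:
  Quizzes 50 × 0.2 = 10
  Participation 88 × 0.15 = 13.2
  Peer review 87 × 0.16 = 13.92
  Case studies 47 × 0.07 = 3.29
  Fieldwork 83 × 0.15 = 12.45
  Midterm exam 90 × 0.13 = 11.7
  Weekly reports 45 × 0.14 = 6.3
Sum = 70.86
Bonus: 70.86 + 5 = 75.86
75.86 ≥ 70 → Credit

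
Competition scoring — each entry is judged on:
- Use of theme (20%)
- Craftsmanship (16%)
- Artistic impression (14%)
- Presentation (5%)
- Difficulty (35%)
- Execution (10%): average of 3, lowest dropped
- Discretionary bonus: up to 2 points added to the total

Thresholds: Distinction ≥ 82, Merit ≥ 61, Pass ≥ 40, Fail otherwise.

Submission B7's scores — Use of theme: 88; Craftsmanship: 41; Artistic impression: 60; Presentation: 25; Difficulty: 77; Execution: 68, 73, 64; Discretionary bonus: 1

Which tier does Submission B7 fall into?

Execution: drop 64 → average of remaining 2 = 141/2 = 70.5
Weighted total:
  Use of theme 88 × 0.2 = 17.6
  Craftsmanship 41 × 0.16 = 6.56
  Artistic impression 60 × 0.14 = 8.4
  Presentation 25 × 0.05 = 1.25
  Difficulty 77 × 0.35 = 26.95
  Execution 70.5 × 0.1 = 7.05
Sum = 67.81
Discretionary bonus: 67.81 + 1 = 68.81
68.81 is ≥ 61 and < 82 → Merit

Merit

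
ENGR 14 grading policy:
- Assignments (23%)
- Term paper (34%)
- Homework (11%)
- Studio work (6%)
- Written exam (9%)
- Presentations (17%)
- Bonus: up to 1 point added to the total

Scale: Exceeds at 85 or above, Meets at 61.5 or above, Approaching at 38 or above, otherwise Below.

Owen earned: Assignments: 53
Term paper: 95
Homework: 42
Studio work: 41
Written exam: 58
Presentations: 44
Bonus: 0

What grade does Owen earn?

Weighted total:
  Assignments 53 × 0.23 = 12.19
  Term paper 95 × 0.34 = 32.3
  Homework 42 × 0.11 = 4.62
  Studio work 41 × 0.06 = 2.46
  Written exam 58 × 0.09 = 5.22
  Presentations 44 × 0.17 = 7.48
Sum = 64.27
Bonus: 64.27 + 0 = 64.27
64.27 is ≥ 61.5 and < 85 → Meets

Meets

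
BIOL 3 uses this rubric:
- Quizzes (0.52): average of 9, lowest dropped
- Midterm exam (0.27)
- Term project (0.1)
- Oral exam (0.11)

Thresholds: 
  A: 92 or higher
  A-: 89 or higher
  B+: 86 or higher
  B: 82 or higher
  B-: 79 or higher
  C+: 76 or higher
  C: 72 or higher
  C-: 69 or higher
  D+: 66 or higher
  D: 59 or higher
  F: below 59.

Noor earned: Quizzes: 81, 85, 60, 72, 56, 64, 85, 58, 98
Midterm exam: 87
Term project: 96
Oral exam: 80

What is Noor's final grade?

B-

Quizzes: drop 56 → average of remaining 8 = 603/8 = 75.375
Weighted total:
  Quizzes 75.375 × 0.52 = 39.195
  Midterm exam 87 × 0.27 = 23.49
  Term project 96 × 0.1 = 9.6
  Oral exam 80 × 0.11 = 8.8
Sum = 81.085
81.085 is ≥ 79 and < 82 → B-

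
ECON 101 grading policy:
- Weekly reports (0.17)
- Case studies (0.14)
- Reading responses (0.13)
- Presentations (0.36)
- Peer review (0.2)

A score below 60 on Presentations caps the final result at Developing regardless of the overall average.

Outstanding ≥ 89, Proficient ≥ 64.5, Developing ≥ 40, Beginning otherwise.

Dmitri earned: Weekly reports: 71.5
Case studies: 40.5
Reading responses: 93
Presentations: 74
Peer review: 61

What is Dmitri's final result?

Proficient

Presentations score 74 ≥ 60: minimum met.
Weighted total:
  Weekly reports 71.5 × 0.17 = 12.155
  Case studies 40.5 × 0.14 = 5.67
  Reading responses 93 × 0.13 = 12.09
  Presentations 74 × 0.36 = 26.64
  Peer review 61 × 0.2 = 12.2
Sum = 68.755
68.755 is ≥ 64.5 and < 89 → Proficient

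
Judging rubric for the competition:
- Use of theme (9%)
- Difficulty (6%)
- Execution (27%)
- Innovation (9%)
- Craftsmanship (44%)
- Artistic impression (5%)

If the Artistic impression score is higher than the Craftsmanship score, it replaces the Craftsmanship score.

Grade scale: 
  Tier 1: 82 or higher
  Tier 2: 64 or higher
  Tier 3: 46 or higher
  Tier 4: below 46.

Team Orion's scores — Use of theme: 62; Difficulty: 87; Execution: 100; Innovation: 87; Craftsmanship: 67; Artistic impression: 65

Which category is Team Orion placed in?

Tier 2

Artistic impression (65) ≤ Craftsmanship (67), so Craftsmanship stays at 67.
Weighted total:
  Use of theme 62 × 0.09 = 5.58
  Difficulty 87 × 0.06 = 5.22
  Execution 100 × 0.27 = 27
  Innovation 87 × 0.09 = 7.83
  Craftsmanship 67 × 0.44 = 29.48
  Artistic impression 65 × 0.05 = 3.25
Sum = 78.36
78.36 is ≥ 64 and < 82 → Tier 2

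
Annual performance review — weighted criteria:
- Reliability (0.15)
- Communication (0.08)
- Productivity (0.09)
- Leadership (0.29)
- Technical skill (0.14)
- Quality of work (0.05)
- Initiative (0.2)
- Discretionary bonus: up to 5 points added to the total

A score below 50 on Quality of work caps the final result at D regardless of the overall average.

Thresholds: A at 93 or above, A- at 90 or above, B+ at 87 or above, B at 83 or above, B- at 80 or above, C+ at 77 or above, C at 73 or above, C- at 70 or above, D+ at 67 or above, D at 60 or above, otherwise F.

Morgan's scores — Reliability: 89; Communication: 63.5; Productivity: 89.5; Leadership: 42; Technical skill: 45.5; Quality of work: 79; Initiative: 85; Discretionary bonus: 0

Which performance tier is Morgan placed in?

D

Quality of work score 79 ≥ 50: minimum met.
Weighted total:
  Reliability 89 × 0.15 = 13.35
  Communication 63.5 × 0.08 = 5.08
  Productivity 89.5 × 0.09 = 8.055
  Leadership 42 × 0.29 = 12.18
  Technical skill 45.5 × 0.14 = 6.37
  Quality of work 79 × 0.05 = 3.95
  Initiative 85 × 0.2 = 17
Sum = 65.985
Discretionary bonus: 65.985 + 0 = 65.985
65.985 is ≥ 60 and < 67 → D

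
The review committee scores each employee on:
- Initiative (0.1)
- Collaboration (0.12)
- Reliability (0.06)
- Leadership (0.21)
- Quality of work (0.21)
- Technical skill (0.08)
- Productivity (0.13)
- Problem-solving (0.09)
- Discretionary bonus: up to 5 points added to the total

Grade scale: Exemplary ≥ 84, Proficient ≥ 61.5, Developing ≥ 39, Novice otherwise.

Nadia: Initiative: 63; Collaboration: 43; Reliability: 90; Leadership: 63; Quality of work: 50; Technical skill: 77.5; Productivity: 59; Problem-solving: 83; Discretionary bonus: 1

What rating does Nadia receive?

Proficient

Weighted total:
  Initiative 63 × 0.1 = 6.3
  Collaboration 43 × 0.12 = 5.16
  Reliability 90 × 0.06 = 5.4
  Leadership 63 × 0.21 = 13.23
  Quality of work 50 × 0.21 = 10.5
  Technical skill 77.5 × 0.08 = 6.2
  Productivity 59 × 0.13 = 7.67
  Problem-solving 83 × 0.09 = 7.47
Sum = 61.93
Discretionary bonus: 61.93 + 1 = 62.93
62.93 is ≥ 61.5 and < 84 → Proficient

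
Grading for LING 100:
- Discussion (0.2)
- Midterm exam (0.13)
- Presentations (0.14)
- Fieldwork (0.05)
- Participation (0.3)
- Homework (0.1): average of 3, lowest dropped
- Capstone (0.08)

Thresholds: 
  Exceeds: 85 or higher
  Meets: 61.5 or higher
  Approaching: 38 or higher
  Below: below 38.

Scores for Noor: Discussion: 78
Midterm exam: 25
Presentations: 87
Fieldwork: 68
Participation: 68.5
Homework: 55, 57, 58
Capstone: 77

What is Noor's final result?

Meets

Homework: drop 55 → average of remaining 2 = 115/2 = 57.5
Weighted total:
  Discussion 78 × 0.2 = 15.6
  Midterm exam 25 × 0.13 = 3.25
  Presentations 87 × 0.14 = 12.18
  Fieldwork 68 × 0.05 = 3.4
  Participation 68.5 × 0.3 = 20.55
  Homework 57.5 × 0.1 = 5.75
  Capstone 77 × 0.08 = 6.16
Sum = 66.89
66.89 is ≥ 61.5 and < 85 → Meets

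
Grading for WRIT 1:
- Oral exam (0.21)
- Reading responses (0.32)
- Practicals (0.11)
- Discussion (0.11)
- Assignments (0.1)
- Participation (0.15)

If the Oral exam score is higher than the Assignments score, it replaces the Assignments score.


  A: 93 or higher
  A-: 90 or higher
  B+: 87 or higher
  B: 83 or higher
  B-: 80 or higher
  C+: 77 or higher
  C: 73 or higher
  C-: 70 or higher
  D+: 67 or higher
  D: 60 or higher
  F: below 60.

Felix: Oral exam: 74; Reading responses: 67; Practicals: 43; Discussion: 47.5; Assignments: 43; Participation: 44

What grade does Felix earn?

Oral exam (74) > Assignments (43), so Assignments counts as 74.
Weighted total:
  Oral exam 74 × 0.21 = 15.54
  Reading responses 67 × 0.32 = 21.44
  Practicals 43 × 0.11 = 4.73
  Discussion 47.5 × 0.11 = 5.225
  Assignments 74 × 0.1 = 7.4
  Participation 44 × 0.15 = 6.6
Sum = 60.935
60.935 is ≥ 60 and < 67 → D

D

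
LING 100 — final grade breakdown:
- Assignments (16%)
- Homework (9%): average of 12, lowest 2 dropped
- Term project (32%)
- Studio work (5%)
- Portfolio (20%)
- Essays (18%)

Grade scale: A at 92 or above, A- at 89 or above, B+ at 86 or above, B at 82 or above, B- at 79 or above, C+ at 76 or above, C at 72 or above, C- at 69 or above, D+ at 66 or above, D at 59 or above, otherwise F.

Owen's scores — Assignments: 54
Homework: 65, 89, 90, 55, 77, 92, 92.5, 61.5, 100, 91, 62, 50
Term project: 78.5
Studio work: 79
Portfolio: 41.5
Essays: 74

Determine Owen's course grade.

Homework: drop 50, 55 → average of remaining 10 = 820/10 = 82
Weighted total:
  Assignments 54 × 0.16 = 8.64
  Homework 82 × 0.09 = 7.38
  Term project 78.5 × 0.32 = 25.12
  Studio work 79 × 0.05 = 3.95
  Portfolio 41.5 × 0.2 = 8.3
  Essays 74 × 0.18 = 13.32
Sum = 66.71
66.71 is ≥ 66 and < 69 → D+

D+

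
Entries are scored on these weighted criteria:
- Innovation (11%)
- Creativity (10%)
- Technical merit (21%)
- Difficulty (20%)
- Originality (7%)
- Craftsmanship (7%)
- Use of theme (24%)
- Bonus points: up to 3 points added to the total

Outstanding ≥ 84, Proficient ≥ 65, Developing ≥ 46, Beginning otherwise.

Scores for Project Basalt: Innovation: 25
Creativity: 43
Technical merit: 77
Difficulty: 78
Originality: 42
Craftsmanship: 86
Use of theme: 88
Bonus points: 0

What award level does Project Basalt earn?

Proficient

Weighted total:
  Innovation 25 × 0.11 = 2.75
  Creativity 43 × 0.1 = 4.3
  Technical merit 77 × 0.21 = 16.17
  Difficulty 78 × 0.2 = 15.6
  Originality 42 × 0.07 = 2.94
  Craftsmanship 86 × 0.07 = 6.02
  Use of theme 88 × 0.24 = 21.12
Sum = 68.9
Bonus points: 68.9 + 0 = 68.9
68.9 is ≥ 65 and < 84 → Proficient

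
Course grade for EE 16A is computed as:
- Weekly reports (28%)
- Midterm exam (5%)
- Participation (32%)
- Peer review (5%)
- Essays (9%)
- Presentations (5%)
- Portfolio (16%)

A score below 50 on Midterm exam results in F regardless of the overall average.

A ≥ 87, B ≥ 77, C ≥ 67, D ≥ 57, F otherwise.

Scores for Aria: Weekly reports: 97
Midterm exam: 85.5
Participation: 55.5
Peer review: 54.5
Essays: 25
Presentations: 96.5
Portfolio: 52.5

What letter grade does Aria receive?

Midterm exam score 85.5 ≥ 50: minimum met.
Weighted total:
  Weekly reports 97 × 0.28 = 27.16
  Midterm exam 85.5 × 0.05 = 4.275
  Participation 55.5 × 0.32 = 17.76
  Peer review 54.5 × 0.05 = 2.725
  Essays 25 × 0.09 = 2.25
  Presentations 96.5 × 0.05 = 4.825
  Portfolio 52.5 × 0.16 = 8.4
Sum = 67.395
67.395 is ≥ 67 and < 77 → C

C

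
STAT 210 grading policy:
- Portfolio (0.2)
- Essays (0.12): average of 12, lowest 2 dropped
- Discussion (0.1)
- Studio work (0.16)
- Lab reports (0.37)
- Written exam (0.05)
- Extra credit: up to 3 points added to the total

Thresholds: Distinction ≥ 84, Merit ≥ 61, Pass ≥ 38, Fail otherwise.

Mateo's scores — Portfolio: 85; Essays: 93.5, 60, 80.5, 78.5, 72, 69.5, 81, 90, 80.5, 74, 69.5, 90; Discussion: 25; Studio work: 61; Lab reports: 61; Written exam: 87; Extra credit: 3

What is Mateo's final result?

Merit

Essays: drop 60, 69.5 → average of remaining 10 = 809.5/10 = 80.95
Weighted total:
  Portfolio 85 × 0.2 = 17
  Essays 80.95 × 0.12 = 9.714
  Discussion 25 × 0.1 = 2.5
  Studio work 61 × 0.16 = 9.76
  Lab reports 61 × 0.37 = 22.57
  Written exam 87 × 0.05 = 4.35
Sum = 65.894
Extra credit: 65.894 + 3 = 68.894
68.894 is ≥ 61 and < 84 → Merit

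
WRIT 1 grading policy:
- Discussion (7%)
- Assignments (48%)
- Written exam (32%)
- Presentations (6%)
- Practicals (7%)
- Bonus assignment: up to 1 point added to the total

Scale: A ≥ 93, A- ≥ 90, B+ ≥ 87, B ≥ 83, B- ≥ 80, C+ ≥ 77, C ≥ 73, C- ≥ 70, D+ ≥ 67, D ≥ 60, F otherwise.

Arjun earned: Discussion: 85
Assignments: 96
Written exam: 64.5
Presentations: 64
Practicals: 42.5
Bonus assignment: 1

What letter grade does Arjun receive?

B-

Weighted total:
  Discussion 85 × 0.07 = 5.95
  Assignments 96 × 0.48 = 46.08
  Written exam 64.5 × 0.32 = 20.64
  Presentations 64 × 0.06 = 3.84
  Practicals 42.5 × 0.07 = 2.975
Sum = 79.485
Bonus assignment: 79.485 + 1 = 80.485
80.485 is ≥ 80 and < 83 → B-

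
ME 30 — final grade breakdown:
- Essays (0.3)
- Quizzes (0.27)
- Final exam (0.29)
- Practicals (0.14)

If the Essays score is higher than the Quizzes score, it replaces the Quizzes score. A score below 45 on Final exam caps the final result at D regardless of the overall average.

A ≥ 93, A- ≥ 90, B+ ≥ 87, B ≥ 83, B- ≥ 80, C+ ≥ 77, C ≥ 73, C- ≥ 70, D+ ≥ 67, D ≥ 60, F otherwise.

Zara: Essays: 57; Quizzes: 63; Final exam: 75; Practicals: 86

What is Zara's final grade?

D+

Essays (57) ≤ Quizzes (63), so Quizzes stays at 63.
Final exam score 75 ≥ 45: minimum met.
Weighted total:
  Essays 57 × 0.3 = 17.1
  Quizzes 63 × 0.27 = 17.01
  Final exam 75 × 0.29 = 21.75
  Practicals 86 × 0.14 = 12.04
Sum = 67.9
67.9 is ≥ 67 and < 70 → D+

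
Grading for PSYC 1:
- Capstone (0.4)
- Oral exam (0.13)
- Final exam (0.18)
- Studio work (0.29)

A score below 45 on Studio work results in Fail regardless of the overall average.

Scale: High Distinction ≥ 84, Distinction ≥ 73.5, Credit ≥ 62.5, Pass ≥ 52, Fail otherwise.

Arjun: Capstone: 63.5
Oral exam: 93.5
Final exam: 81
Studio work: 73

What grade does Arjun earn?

Credit

Studio work score 73 ≥ 45: minimum met.
Weighted total:
  Capstone 63.5 × 0.4 = 25.4
  Oral exam 93.5 × 0.13 = 12.155
  Final exam 81 × 0.18 = 14.58
  Studio work 73 × 0.29 = 21.17
Sum = 73.305
73.305 is ≥ 62.5 and < 73.5 → Credit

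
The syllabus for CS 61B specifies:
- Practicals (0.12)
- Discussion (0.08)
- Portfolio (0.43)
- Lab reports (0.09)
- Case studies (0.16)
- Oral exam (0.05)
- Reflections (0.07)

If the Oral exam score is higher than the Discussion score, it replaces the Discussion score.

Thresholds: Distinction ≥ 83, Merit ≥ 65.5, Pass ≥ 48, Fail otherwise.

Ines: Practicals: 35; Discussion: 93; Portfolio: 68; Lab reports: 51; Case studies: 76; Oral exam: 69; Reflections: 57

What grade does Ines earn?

Pass

Oral exam (69) ≤ Discussion (93), so Discussion stays at 93.
Weighted total:
  Practicals 35 × 0.12 = 4.2
  Discussion 93 × 0.08 = 7.44
  Portfolio 68 × 0.43 = 29.24
  Lab reports 51 × 0.09 = 4.59
  Case studies 76 × 0.16 = 12.16
  Oral exam 69 × 0.05 = 3.45
  Reflections 57 × 0.07 = 3.99
Sum = 65.07
65.07 is ≥ 48 and < 65.5 → Pass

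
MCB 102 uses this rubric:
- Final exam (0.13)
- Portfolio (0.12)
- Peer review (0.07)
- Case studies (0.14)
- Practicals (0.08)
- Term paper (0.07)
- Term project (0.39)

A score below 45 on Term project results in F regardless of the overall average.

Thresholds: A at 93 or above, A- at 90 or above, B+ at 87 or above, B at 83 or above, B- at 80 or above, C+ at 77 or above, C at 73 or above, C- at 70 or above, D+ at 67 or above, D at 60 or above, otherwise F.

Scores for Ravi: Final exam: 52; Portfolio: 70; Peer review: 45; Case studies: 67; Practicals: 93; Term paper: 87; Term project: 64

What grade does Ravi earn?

D

Term project score 64 ≥ 45: minimum met.
Weighted total:
  Final exam 52 × 0.13 = 6.76
  Portfolio 70 × 0.12 = 8.4
  Peer review 45 × 0.07 = 3.15
  Case studies 67 × 0.14 = 9.38
  Practicals 93 × 0.08 = 7.44
  Term paper 87 × 0.07 = 6.09
  Term project 64 × 0.39 = 24.96
Sum = 66.18
66.18 is ≥ 60 and < 67 → D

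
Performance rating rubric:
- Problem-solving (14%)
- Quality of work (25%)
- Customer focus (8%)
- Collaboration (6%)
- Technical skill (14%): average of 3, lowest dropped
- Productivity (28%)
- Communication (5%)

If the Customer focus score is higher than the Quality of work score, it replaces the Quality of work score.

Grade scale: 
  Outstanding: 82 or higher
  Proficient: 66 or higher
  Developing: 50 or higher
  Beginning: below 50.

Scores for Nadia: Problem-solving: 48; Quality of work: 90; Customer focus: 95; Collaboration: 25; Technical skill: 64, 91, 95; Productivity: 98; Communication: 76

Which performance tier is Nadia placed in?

Outstanding

Technical skill: drop 64 → average of remaining 2 = 186/2 = 93
Customer focus (95) > Quality of work (90), so Quality of work counts as 95.
Weighted total:
  Problem-solving 48 × 0.14 = 6.72
  Quality of work 95 × 0.25 = 23.75
  Customer focus 95 × 0.08 = 7.6
  Collaboration 25 × 0.06 = 1.5
  Technical skill 93 × 0.14 = 13.02
  Productivity 98 × 0.28 = 27.44
  Communication 76 × 0.05 = 3.8
Sum = 83.83
83.83 ≥ 82 → Outstanding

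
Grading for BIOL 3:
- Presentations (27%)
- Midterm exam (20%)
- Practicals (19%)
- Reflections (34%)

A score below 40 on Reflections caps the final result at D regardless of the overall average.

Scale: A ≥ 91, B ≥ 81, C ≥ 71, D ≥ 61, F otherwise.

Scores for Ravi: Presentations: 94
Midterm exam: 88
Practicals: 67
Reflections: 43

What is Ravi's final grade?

Reflections score 43 ≥ 40: minimum met.
Weighted total:
  Presentations 94 × 0.27 = 25.38
  Midterm exam 88 × 0.2 = 17.6
  Practicals 67 × 0.19 = 12.73
  Reflections 43 × 0.34 = 14.62
Sum = 70.33
70.33 is ≥ 61 and < 71 → D

D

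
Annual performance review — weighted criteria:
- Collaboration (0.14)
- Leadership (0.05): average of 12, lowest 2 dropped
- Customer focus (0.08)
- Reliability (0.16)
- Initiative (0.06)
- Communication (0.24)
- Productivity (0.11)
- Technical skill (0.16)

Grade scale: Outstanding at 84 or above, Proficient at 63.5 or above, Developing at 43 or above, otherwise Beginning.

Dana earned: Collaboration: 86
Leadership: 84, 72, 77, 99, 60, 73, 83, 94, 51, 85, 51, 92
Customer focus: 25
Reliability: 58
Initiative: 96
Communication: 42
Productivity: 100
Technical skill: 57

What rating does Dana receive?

Leadership: drop 51, 51 → average of remaining 10 = 819/10 = 81.9
Weighted total:
  Collaboration 86 × 0.14 = 12.04
  Leadership 81.9 × 0.05 = 4.095
  Customer focus 25 × 0.08 = 2
  Reliability 58 × 0.16 = 9.28
  Initiative 96 × 0.06 = 5.76
  Communication 42 × 0.24 = 10.08
  Productivity 100 × 0.11 = 11
  Technical skill 57 × 0.16 = 9.12
Sum = 63.375
63.375 is ≥ 43 and < 63.5 → Developing

Developing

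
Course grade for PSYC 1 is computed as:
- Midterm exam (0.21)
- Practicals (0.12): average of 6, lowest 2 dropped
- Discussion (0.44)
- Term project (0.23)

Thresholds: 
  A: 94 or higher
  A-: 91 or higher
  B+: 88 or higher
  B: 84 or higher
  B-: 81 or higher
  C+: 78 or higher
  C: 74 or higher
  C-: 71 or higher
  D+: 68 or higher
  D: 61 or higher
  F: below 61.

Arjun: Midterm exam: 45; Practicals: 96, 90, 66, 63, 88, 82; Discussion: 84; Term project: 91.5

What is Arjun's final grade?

C+

Practicals: drop 63, 66 → average of remaining 4 = 356/4 = 89
Weighted total:
  Midterm exam 45 × 0.21 = 9.45
  Practicals 89 × 0.12 = 10.68
  Discussion 84 × 0.44 = 36.96
  Term project 91.5 × 0.23 = 21.045
Sum = 78.135
78.135 is ≥ 78 and < 81 → C+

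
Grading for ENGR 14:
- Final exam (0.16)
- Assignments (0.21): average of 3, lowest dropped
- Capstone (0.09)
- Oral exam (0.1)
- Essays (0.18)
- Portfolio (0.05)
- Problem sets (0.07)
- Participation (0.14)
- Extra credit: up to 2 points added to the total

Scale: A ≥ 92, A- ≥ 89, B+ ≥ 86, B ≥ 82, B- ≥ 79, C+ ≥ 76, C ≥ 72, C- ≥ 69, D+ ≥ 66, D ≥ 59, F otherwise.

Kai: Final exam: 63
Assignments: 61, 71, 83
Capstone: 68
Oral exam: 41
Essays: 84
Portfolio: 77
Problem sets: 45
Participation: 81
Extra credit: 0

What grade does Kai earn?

C-

Assignments: drop 61 → average of remaining 2 = 154/2 = 77
Weighted total:
  Final exam 63 × 0.16 = 10.08
  Assignments 77 × 0.21 = 16.17
  Capstone 68 × 0.09 = 6.12
  Oral exam 41 × 0.1 = 4.1
  Essays 84 × 0.18 = 15.12
  Portfolio 77 × 0.05 = 3.85
  Problem sets 45 × 0.07 = 3.15
  Participation 81 × 0.14 = 11.34
Sum = 69.93
Extra credit: 69.93 + 0 = 69.93
69.93 is ≥ 69 and < 72 → C-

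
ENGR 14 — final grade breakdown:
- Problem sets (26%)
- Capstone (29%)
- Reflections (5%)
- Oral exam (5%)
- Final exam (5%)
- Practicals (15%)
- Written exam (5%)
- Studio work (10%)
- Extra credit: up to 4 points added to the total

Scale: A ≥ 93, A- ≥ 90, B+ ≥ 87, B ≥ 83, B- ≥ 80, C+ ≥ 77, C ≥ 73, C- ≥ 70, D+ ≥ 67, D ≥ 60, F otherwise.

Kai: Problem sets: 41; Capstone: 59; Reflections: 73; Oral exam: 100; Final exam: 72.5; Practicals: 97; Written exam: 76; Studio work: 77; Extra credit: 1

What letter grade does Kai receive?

Weighted total:
  Problem sets 41 × 0.26 = 10.66
  Capstone 59 × 0.29 = 17.11
  Reflections 73 × 0.05 = 3.65
  Oral exam 100 × 0.05 = 5
  Final exam 72.5 × 0.05 = 3.625
  Practicals 97 × 0.15 = 14.55
  Written exam 76 × 0.05 = 3.8
  Studio work 77 × 0.1 = 7.7
Sum = 66.095
Extra credit: 66.095 + 1 = 67.095
67.095 is ≥ 67 and < 70 → D+

D+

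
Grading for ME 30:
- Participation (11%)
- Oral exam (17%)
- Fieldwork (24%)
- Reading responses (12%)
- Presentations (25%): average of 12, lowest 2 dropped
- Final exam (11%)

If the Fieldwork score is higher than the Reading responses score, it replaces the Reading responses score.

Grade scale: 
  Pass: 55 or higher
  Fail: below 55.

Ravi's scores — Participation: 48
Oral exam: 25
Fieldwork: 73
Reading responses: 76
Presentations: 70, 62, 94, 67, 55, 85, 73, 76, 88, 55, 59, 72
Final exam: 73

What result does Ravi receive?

Pass

Presentations: drop 55, 55 → average of remaining 10 = 746/10 = 74.6
Fieldwork (73) ≤ Reading responses (76), so Reading responses stays at 76.
Weighted total:
  Participation 48 × 0.11 = 5.28
  Oral exam 25 × 0.17 = 4.25
  Fieldwork 73 × 0.24 = 17.52
  Reading responses 76 × 0.12 = 9.12
  Presentations 74.6 × 0.25 = 18.65
  Final exam 73 × 0.11 = 8.03
Sum = 62.85
62.85 ≥ 55 → Pass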